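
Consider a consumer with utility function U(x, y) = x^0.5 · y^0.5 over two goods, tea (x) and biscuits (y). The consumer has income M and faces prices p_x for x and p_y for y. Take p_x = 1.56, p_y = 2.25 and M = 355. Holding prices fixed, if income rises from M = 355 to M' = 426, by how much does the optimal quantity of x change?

MU_x/MU_y = (0.5·y)/(0.5·x); tangency sets this equal to p_x/p_y.
Rearranging, p_y·y = p_x·x. Substituting into the budget gives p_x·x·(1 + 1) = M.
Demand: x*(p_x,p_y,M) = 0.5·M/p_x and y* = 0.5·M/p_y.
At p_x=1.56, p_y=2.25, M=355: x* = 0.5·355/1.56 = 113.7821.
At M' = 426: x* = 136.5385. Change: 136.5385 − 113.7821 = 22.7564.

Δx* = 22.7564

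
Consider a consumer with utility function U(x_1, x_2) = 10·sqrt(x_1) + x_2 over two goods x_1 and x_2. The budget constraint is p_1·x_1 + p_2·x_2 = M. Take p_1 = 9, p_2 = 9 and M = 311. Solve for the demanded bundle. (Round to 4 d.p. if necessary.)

MU_x_1 = 5/√x_1, MU_x_2 = 1. Tangency: 5/√x_1 = p_1/p_2.
Thus x_1* = (5·p_2/p_1)² — independent of M — with the rest of income spent on x_2.
Plugging in: x_1* = (5·9/9)² = 25, x_2* = 9.5556.

x_1* = 25, x_2* = 9.5556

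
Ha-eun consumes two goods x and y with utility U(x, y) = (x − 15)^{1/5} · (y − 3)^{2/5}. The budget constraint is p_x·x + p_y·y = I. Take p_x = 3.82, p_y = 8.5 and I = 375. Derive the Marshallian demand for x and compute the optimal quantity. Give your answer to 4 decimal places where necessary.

x* = 40.4974

Let x' = x−15, y' = y−3. MRS = (1/2)·y'/x' = p_x/p_y.
Substituting into the budget: x* = 15 + 1/3·(I − 15·p_x − 3·p_y)/p_x, and y* = 3 + 2/3·(…)/p_y.
Discretionary income = 375 − 15·3.82 − 3·8.5 = 292.2; x* = 15 + 1/3·292.2/3.82 = 40.4974.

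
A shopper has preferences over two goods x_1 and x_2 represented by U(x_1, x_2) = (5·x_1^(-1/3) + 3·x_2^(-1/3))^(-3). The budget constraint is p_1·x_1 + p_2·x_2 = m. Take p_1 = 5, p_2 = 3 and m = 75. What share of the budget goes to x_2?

MU_x_1 ∝ 5·x_1^(-4/3), MU_x_2 ∝ 3·x_2^(-4/3), so MRS = (5/3)·(x_2/x_1)^(4/3) = p_1/p_2.
Hence x_2/x_1 = ((3/5)·p_1/p_2)^(1/(4/3)), i.e. raised to the 0.75 power.
Substitute x_2 = (x_2/x_1)·x_1 into the budget: x_1* = m/(p_1 + p_2·(x_2/x_1)).
Numerically x_2/x_1 = 1, so x_1* = 75/(5 + 3·1) = 9.375 and x_2* = 1·9.375 = 9.375.
Expenditure on x_2: 3·9.375 = 28.125; share = 0.375.

share on x_2 = 0.375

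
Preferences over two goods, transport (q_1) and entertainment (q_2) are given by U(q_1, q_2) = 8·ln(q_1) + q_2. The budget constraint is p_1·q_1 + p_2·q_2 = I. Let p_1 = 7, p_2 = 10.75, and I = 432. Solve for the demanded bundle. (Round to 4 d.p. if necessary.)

MU_q_1 = 8/q_1, MU_q_2 = 1. Tangency: 8/q_1 = p_1/p_2.
So q_1*(p_1,p_2) = 8·p_2/p_1, independent of income; and q_2* = (I − 8·p_2)/p_2.
At the given prices: q_1* = 8·10.75/7 = 12.2857, and q_2* = 32.186.

q_1* = 12.2857, q_2* = 32.186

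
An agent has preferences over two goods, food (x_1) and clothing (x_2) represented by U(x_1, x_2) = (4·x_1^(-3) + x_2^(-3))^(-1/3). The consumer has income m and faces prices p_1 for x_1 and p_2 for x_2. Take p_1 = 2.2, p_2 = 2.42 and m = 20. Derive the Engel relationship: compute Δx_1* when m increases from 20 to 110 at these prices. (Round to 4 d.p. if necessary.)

MRS = MU_x_1/MU_x_2 = 4·(x_2/x_1)^(4). Set equal to p_1/p_2.
Hence x_2/x_1 = ((1/4)·p_1/p_2)^(1/(4)), i.e. raised to the 0.25 power.
Substitute x_2 = (x_2/x_1)·x_1 into the budget: x_1* = m/(p_1 + p_2·(x_2/x_1)).
Numerically x_2/x_1 = 0.690457, so x_1* = 20/(2.2 + 2.42·0.690457) = 5.1667.
At m' = 110: x_1* = 28.4171. Change: 28.4171 − 5.1667 = 23.2504.

Δx_1* = 23.2504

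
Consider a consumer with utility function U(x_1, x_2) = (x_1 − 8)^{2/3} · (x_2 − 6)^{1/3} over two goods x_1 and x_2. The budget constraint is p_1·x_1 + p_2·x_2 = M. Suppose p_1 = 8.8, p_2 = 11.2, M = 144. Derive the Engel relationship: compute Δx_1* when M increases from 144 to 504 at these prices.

Δx_1* = 27.2727

This is Cobb-Douglas in (x_1−8, x_2−6): tangency gives 2/3·p_2·(x_2−6) = 1/3·p_1·(x_1−8).
After buying the subsistence bundle (8, 6), a share 2/3 of the remaining income goes to x_1: x_1* = 8 + 2/3·(M − 8p_1 − 6p_2)/p_1.
Discretionary income = 144 − 8·8.8 − 6·11.2 = 6.4; x_1* = 8 + 2/3·6.4/8.8 = 8.4848.
At M' = 504: x_1* = 35.7576. Change: 35.7576 − 8.4848 = 27.2727.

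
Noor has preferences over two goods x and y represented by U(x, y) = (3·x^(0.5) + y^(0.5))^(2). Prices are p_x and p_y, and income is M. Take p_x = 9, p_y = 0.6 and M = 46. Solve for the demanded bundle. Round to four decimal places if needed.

MRS = MU_x/MU_y = 3·(y/x)^(0.5). Set equal to p_x/p_y.
Hence y/x = ((1/3)·p_x/p_y)^(1/(0.5)), i.e. raised to the 2 power.
With the ratio pinned down, the budget gives x* = M/(p_x + p_y·(y/x)) and y* = (y/x)·x*.
Numerically y/x = 25, so x* = 46/(9 + 0.6·25) = 1.9167 and y* = 25·1.9167 = 47.9167.

x* = 1.9167, y* = 47.9167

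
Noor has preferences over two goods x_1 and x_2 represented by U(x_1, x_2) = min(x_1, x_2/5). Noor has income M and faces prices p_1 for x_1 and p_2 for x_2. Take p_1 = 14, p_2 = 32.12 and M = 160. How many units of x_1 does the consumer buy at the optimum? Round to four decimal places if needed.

With perfect complements, no substitution: consume in ratio x_1:x_2 = 1:5.
Budget: p_1·x_1 + p_2·5·x_1 = M, so (p_1 + 5·p_2)·x_1 = M.
Demand: x_1*(p_1,p_2,M) = M/(p_1 + 5·p_2), x_2* = 5·M/(p_1 + 5·p_2).
Here 14 + 5·32.12 = 174.6, giving x_1* = 0.9164.

x_1* = 0.9164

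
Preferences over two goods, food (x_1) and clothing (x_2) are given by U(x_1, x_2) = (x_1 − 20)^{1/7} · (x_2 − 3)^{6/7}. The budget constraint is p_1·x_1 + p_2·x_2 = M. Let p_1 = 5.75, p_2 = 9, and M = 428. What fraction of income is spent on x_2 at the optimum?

share on x_2 = 0.6358

Let x_1' = x_1−20, x_2' = x_2−3. MRS = (1/6)·x_2'/x_1' = p_1/p_2.
Substituting into the budget: x_1* = 20 + 1/7·(M − 20·p_1 − 3·p_2)/p_1, and x_2* = 3 + 6/7·(…)/p_2.
Discretionary income = 428 − 20·5.75 − 3·9 = 286; x_1* = 20 + 1/7·286/5.75 = 27.1056; x_2* = 3 + 6/7·286/9 = 30.2381.
Expenditure on x_2: 9·30.2381 = 272.1429; share = 0.6358.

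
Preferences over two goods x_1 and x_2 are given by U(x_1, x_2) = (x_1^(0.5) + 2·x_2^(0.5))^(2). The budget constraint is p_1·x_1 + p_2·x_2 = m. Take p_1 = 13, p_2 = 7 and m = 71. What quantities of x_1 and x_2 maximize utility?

x_1* = 0.648, x_2* = 8.9395

MU_x_1 ∝ x_1^(-0.5), MU_x_2 ∝ 2·x_2^(-0.5), so MRS = (1/2)·(x_2/x_1)^(0.5) = p_1/p_2.
Hence x_2/x_1 = (2·p_1/p_2)^(1/(0.5)), i.e. raised to the 2 power.
Substitute x_2 = (x_2/x_1)·x_1 into the budget: x_1* = m/(p_1 + p_2·(x_2/x_1)).
Numerically x_2/x_1 = 13.795918, so x_1* = 71/(13 + 7·13.795918) = 0.648 and x_2* = 13.795918·0.648 = 8.9395.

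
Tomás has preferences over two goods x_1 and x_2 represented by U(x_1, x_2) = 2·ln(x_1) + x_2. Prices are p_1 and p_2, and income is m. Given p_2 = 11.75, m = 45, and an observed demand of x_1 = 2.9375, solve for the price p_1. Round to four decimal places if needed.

MU_x_1 = 2/x_1, MU_x_2 = 1. Tangency: 2/x_1 = p_1/p_2.
So x_1*(p_1,p_2) = 2·p_2/p_1, independent of income; and x_2* = (m − 2·p_2)/p_2.
Set x_1* = 2.9375 in the demand function and solve for p_1: p_1 = 8.

p_1 = 8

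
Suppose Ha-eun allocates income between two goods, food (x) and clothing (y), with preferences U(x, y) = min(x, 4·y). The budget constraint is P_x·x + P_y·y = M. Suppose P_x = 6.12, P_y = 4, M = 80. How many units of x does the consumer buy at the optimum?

With perfect complements, no substitution: consume in ratio x:y = 4:1.
Budget: P_x·x + P_y·(1/4)·x = M, so (4·P_x + P_y)·x = 4·M.
Demand: x*(P_x,P_y,M) = 4·M/(4·P_x + P_y), y* = M/(4·P_x + P_y).
Here 4·6.12 + 4 = 28.48, giving x* = 11.236.

x* = 11.236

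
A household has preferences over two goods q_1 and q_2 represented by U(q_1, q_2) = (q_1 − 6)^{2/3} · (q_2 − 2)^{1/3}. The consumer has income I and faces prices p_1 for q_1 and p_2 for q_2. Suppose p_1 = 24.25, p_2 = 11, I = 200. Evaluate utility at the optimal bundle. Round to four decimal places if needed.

V = 0.9229

This is Cobb-Douglas in (q_1−6, q_2−2): tangency gives 2/3·p_2·(q_2−2) = 1/3·p_1·(q_1−6).
Substituting into the budget: q_1* = 6 + 2/3·(I − 6·p_1 − 2·p_2)/p_1, and q_2* = 2 + 1/3·(…)/p_2.
Discretionary income = 200 − 6·24.25 − 2·11 = 32.5; q_1* = 6 + 2/3·32.5/24.25 = 6.8935; q_2* = 2 + 1/3·32.5/11 = 2.9848.
Utility at the optimum: U(6.8935, 2.9848) = 0.9229.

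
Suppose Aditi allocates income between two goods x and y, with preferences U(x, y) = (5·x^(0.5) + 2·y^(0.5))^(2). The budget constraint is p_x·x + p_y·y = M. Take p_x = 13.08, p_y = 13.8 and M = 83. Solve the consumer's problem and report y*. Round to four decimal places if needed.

MU_x ∝ 5·x^(-0.5), MU_y ∝ 2·y^(-0.5), so MRS = (5/2)·(y/x)^(0.5) = p_x/p_y.
Solve for the ratio: y/x = [(2/5)·p_x/p_y]^(2).
With the ratio pinned down, the budget gives x* = M/(p_x + p_y·(y/x)) and y* = (y/x)·x*.
Numerically y/x = 0.14374, so x* = 83/(13.08 + 13.8·0.14374) = 5.51 and y* = 0.14374·5.51 = 0.792.

y* = 0.792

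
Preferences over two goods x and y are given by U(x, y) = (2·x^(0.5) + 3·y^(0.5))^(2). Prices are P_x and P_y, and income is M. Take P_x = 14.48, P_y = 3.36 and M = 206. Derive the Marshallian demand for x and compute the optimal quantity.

MU_x ∝ 2·x^(-0.5), MU_y ∝ 3·y^(-0.5), so MRS = (2/3)·(y/x)^(0.5) = P_x/P_y.
Solve for the ratio: y/x = [(3/2)·P_x/P_y]^(2).
With the ratio pinned down, the budget gives x* = M/(P_x + P_y·(y/x)) and y* = (y/x)·x*.
Numerically y/x = 41.78699, so x* = 206/(14.48 + 3.36·41.78699) = 1.33.

x* = 1.33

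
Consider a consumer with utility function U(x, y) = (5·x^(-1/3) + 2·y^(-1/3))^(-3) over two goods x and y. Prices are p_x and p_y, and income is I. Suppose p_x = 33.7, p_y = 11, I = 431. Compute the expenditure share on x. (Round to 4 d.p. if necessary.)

MRS = MU_x/MU_y = (5/2)·(y/x)^(4/3). Set equal to p_x/p_y.
Solve for the ratio: y/x = [(2/5)·p_x/p_y]^(0.75).
With the ratio pinned down, the budget gives x* = I/(p_x + p_y·(y/x)) and y* = (y/x)·x*.
Numerically y/x = 1.164724, so x* = 431/(33.7 + 11·1.164724) = 9.2664 and y* = 1.164724·9.2664 = 10.7928.
Expenditure on x: 33.7·9.2664 = 312.2788; share = 0.7245.

share on x = 0.7245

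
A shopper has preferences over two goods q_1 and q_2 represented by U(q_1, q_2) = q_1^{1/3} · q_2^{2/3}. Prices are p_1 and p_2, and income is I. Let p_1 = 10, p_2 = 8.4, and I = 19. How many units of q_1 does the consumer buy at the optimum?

Tangency: MRS = (1/2)·q_2/q_1 = p_1/p_2.
So 1/3·p_2·q_2 = 2/3·p_1·q_1; combined with the budget, a share 1/3 of income goes to q_1.
Demand: q_1*(p_1,p_2,I) = 1/3·I/p_1 and q_2* = 2/3·I/p_2.
At p_1=10, p_2=8.4, I=19: q_1* = 1/3·19/10 = 0.6333.

q_1* = 0.6333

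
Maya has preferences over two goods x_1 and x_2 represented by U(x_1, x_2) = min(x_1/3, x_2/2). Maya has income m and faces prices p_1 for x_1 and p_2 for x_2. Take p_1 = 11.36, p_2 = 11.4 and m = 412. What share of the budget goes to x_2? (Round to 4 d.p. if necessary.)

Demand: x_1*(p_1,p_2,m) = 3·m/(3·p_1 + 2·p_2), x_2* = 2·m/(3·p_1 + 2·p_2).
Here 3·11.36 + 2·11.4 = 56.88, giving x_1* = 21.73 and x_2* = 14.4866.
Expenditure on x_2: 11.4·14.4866 = 165.1477; share = 0.4008.

share on x_2 = 0.4008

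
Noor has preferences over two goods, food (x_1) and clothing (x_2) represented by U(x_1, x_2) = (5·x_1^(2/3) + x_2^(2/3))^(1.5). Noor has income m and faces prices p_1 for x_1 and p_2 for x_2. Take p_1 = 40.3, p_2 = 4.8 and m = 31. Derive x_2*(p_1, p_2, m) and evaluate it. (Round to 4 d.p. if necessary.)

x_2* = 2.3288

With the ratio pinned down, the budget gives x_1* = m/(p_1 + p_2·(x_2/x_1)) and x_2* = (x_2/x_1)·x_1*.
Numerically x_2/x_1 = 4.734579, so x_1* = 31/(40.3 + 4.8·4.734579) = 0.4919 and x_2* = 4.734579·0.4919 = 2.3288.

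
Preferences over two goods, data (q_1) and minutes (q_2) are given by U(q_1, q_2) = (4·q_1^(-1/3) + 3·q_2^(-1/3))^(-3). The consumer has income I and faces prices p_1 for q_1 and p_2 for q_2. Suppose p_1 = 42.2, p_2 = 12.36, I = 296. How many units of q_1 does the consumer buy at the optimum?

With the ratio pinned down, the budget gives q_1* = I/(p_1 + p_2·(q_2/q_1)) and q_2* = (q_2/q_1)·q_1*.
Numerically q_2/q_1 = 2.024261, so q_1* = 296/(42.2 + 12.36·2.024261) = 4.4035.

q_1* = 4.4035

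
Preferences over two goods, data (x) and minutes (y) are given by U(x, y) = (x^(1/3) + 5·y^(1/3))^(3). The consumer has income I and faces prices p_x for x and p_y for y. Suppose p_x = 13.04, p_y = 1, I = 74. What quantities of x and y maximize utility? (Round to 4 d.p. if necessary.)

x* = 0.1372, y* = 72.2114

From the CES first-order condition, (1/5)·(y/x)^(2/3) = p_x/p_y.
Hence y/x = (5·p_x/p_y)^(1/(2/3)), i.e. raised to the 1.5 power.
With the ratio pinned down, the budget gives x* = I/(p_x + p_y·(y/x)) and y* = (y/x)·x*.
Numerically y/x = 526.467291, so x* = 74/(13.04 + 1·526.467291) = 0.1372 and y* = 526.467291·0.1372 = 72.2114.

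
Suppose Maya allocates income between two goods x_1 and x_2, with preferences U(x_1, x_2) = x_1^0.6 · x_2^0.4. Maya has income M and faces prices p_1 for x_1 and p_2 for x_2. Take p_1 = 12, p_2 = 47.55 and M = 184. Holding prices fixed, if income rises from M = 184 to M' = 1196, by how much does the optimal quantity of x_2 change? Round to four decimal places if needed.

MU_x_1/MU_x_2 = (0.6·x_2)/(0.4·x_1); tangency sets this equal to p_1/p_2.
Rearranging, p_2·x_2 = (2/3)·p_1·x_1. Substituting into the budget gives p_1·x_1·(1 + (2/3)) = M.
Demand: x_1*(p_1,p_2,M) = 0.6·M/p_1 and x_2* = 0.4·M/p_2.
At p_1=12, p_2=47.55, M=184: x_2* = 0.4·184/47.55 = 1.5478.
At M' = 1196: x_2* = 10.061. Change: 10.061 − 1.5478 = 8.5131.

Δx_2* = 8.5131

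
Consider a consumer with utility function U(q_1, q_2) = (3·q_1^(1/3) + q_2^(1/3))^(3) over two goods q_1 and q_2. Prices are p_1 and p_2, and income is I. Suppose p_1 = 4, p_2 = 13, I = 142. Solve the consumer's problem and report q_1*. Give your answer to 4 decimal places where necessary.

MRS = MU_q_1/MU_q_2 = 3·(q_2/q_1)^(2/3). Set equal to p_1/p_2.
Hence q_2/q_1 = ((1/3)·p_1/p_2)^(1/(2/3)), i.e. raised to the 1.5 power.
With the ratio pinned down, the budget gives q_1* = I/(p_1 + p_2·(q_2/q_1)) and q_2* = (q_2/q_1)·q_1*.
Numerically q_2/q_1 = 0.032847, so q_1* = 142/(4 + 13·0.032847) = 32.0758.

q_1* = 32.0758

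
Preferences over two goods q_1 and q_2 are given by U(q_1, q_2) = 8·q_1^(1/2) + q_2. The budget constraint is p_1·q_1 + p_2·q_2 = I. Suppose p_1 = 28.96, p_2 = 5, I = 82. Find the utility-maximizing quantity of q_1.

q_1* = 0.4769

Solve: √q_1 = 4·p_2/p_1, so q_1*(p_1,p_2) = (4·p_2/p_1)², and q_2* = (I − p_1·q_1*)/p_2.
Plugging in: q_1* = (4·5/28.96)² = 0.4769.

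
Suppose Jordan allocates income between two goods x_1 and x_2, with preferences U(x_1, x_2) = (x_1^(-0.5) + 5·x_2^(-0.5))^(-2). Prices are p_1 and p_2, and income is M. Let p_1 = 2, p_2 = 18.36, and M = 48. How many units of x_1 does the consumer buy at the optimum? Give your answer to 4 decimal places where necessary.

MU_x_1 ∝ x_1^(-1.5), MU_x_2 ∝ 5·x_2^(-1.5), so MRS = (1/5)·(x_2/x_1)^(1.5) = p_1/p_2.
Solve for the ratio: x_2/x_1 = [5·p_1/p_2]^(2/3).
With the ratio pinned down, the budget gives x_1* = M/(p_1 + p_2·(x_2/x_1)) and x_2* = (x_2/x_1)·x_1*.
Numerically x_2/x_1 = 0.666937, so x_1* = 48/(2 + 18.36·0.666937) = 3.3696.

x_1* = 3.3696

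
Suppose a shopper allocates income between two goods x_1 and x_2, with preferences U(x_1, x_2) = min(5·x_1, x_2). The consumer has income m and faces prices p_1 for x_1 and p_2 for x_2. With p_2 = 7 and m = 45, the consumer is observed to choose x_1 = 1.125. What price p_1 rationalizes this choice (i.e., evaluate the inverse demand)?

With perfect complements, no substitution: consume in ratio x_1:x_2 = 1:5.
Budget: p_1·x_1 + p_2·5·x_1 = m, so (p_1 + 5·p_2)·x_1 = m.
Demand: x_1*(p_1,p_2,m) = m/(p_1 + 5·p_2), x_2* = 5·m/(p_1 + 5·p_2).
Set x_1* = 1.125 in the demand function and solve for p_1: p_1 = 5.

p_1 = 5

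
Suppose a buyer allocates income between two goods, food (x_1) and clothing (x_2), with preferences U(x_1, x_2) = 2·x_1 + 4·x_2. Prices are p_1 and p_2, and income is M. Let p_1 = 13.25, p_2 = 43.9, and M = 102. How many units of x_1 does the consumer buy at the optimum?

Linear utility — the consumer picks whichever good has higher MU/price: 2/13.25 = 0.1509 vs 4/43.9 = 0.0911.
x_1 gives more utility per dollar, so spend all income on x_1: x_1* = M/p_1, x_2* = 0.
Numerically: x_1* = 7.6981, x_2* = 0.

x_1* = 7.6981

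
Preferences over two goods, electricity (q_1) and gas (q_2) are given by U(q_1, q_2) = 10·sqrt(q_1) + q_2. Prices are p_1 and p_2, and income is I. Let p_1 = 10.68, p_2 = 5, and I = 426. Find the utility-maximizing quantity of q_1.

q_1* = 5.4795

Solve: √q_1 = 5·p_2/p_1, so q_1*(p_1,p_2) = (5·p_2/p_1)², and q_2* = (I − p_1·q_1*)/p_2.
Plugging in: q_1* = (5·5/10.68)² = 5.4795.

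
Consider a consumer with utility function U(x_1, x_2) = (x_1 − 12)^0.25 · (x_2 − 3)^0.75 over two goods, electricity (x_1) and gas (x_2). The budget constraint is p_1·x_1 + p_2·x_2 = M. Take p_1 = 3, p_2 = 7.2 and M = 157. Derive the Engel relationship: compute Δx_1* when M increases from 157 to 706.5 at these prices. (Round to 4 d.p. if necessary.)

Δx_1* = 45.7917

Let x_1' = x_1−12, x_2' = x_2−3. MRS = (1/3)·x_2'/x_1' = p_1/p_2.
After buying the subsistence bundle (12, 3), a share 0.25 of the remaining income goes to x_1: x_1* = 12 + 0.25·(M − 12p_1 − 3p_2)/p_1.
Discretionary income = 157 − 12·3 − 3·7.2 = 99.4; x_1* = 12 + 0.25·99.4/3 = 20.2833.
At M' = 706.5: x_1* = 66.075. Change: 66.075 − 20.2833 = 45.7917.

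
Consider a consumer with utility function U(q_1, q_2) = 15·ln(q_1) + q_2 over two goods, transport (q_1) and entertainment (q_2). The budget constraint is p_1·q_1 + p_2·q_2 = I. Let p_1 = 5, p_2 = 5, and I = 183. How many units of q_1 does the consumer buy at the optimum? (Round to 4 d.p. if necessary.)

q_1* = 15

So q_1*(p_1,p_2) = 15·p_2/p_1, independent of income; and q_2* = (I − 15·p_2)/p_2.
At the given prices: q_1* = 15·5/5 = 15.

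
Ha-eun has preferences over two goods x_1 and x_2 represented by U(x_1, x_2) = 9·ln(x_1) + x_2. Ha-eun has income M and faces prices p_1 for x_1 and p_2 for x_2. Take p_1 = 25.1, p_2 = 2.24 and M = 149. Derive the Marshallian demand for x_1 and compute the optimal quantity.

x_1* = 0.8032

MU_x_1 = 9/x_1, MU_x_2 = 1. Tangency: 9/x_1 = p_1/p_2.
So x_1*(p_1,p_2) = 9·p_2/p_1, independent of income; and x_2* = (M − 9·p_2)/p_2.
At the given prices: x_1* = 9·2.24/25.1 = 0.8032.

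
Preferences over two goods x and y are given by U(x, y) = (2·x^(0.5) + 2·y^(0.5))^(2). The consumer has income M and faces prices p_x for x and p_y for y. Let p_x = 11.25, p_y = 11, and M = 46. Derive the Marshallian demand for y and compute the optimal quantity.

From the CES first-order condition, (y/x)^(0.5) = p_x/p_y.
Hence y/x = (p_x/p_y)^(1/(0.5)), i.e. raised to the 2 power.
With the ratio pinned down, the budget gives x* = M/(p_x + p_y·(y/x)) and y* = (y/x)·x*.
Numerically y/x = 1.045971, so x* = 46/(11.25 + 11·1.045971) = 2.0215 and y* = 1.045971·2.0215 = 2.1144.

y* = 2.1144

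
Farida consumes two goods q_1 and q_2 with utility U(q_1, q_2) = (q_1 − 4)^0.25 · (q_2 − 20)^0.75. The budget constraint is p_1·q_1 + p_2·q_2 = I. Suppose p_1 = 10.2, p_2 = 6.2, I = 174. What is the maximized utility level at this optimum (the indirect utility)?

Let q_1' = q_1−4, q_2' = q_2−20. MRS = (1/3)·q_2'/q_1' = p_1/p_2.
Substituting into the budget: q_1* = 4 + 0.25·(I − 4·p_1 − 20·p_2)/p_1, and q_2* = 20 + 0.75·(…)/p_2.
Discretionary income = 174 − 4·10.2 − 20·6.2 = 9.2; q_1* = 4 + 0.25·9.2/10.2 = 4.2255; q_2* = 20 + 0.75·9.2/6.2 = 21.1129.
Utility at the optimum: U(4.2255, 21.1129) = 0.7467.

V = 0.7467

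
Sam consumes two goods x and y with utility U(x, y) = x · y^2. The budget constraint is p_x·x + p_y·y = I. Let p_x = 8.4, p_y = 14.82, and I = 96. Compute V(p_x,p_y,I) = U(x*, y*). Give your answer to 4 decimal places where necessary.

V = 71.0451

MU_x/MU_y = (y)/(2·x); tangency sets this equal to p_x/p_y.
So p_y·y = 2·p_x·x; combined with the budget, a share 1/3 of income goes to x.
Demand: x*(p_x,p_y,I) = 1/3·I/p_x and y* = 2/3·I/p_y.
At p_x=8.4, p_y=14.82, I=96: x* = 1/3·96/8.4 = 3.8095, y* = 4.3185.
Utility at the optimum: U(3.8095, 4.3185) = 71.0451.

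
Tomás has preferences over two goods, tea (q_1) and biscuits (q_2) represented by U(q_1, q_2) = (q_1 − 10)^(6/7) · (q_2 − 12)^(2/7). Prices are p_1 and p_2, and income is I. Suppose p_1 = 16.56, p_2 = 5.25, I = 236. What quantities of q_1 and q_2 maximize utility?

MRS = 3·(q_2−12)/(q_1−10). Tangency with p_1/p_2 gives q_2−12 = (1/3)·(p_1/p_2)·(q_1−10).
After buying the subsistence bundle (10, 12), a share 0.75 of the remaining income goes to q_1: q_1* = 10 + 0.75·(I − 10p_1 − 12p_2)/p_1.
Discretionary income = 236 − 10·16.56 − 12·5.25 = 7.4; q_1* = 10 + 0.75·7.4/16.56 = 10.3351; q_2* = 12 + 0.25·7.4/5.25 = 12.3524.

q_1* = 10.3351, q_2* = 12.3524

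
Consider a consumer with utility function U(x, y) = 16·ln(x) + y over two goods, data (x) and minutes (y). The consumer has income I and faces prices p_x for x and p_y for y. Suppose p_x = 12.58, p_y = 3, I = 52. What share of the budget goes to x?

MU_x = 16/x, MU_y = 1. Tangency: 16/x = p_x/p_y.
So x*(p_x,p_y) = 16·p_y/p_x, independent of income; and y* = (I − 16·p_y)/p_y.
At the given prices: x* = 16·3/12.58 = 3.8156, and y* = 1.3333.
Expenditure on x: 12.58·3.8156 = 48; share = 0.9231.

share on x = 0.9231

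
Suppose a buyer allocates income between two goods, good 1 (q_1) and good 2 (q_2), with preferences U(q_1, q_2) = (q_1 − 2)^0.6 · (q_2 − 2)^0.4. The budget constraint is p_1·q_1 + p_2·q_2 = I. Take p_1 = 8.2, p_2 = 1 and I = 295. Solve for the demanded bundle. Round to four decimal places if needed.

q_1* = 22.239, q_2* = 112.64

This is Cobb-Douglas in (q_1−2, q_2−2): tangency gives 0.6·p_2·(q_2−2) = 0.4·p_1·(q_1−2).
After buying the subsistence bundle (2, 2), a share 0.6 of the remaining income goes to q_1: q_1* = 2 + 0.6·(I − 2p_1 − 2p_2)/p_1.
Discretionary income = 295 − 2·8.2 − 2·1 = 276.6; q_1* = 2 + 0.6·276.6/8.2 = 22.239; q_2* = 2 + 0.4·276.6/1 = 112.64.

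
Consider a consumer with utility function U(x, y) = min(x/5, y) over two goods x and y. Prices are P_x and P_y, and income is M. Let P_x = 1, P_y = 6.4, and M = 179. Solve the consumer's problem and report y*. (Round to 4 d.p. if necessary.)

y* = 15.7018

Leontief preferences: the optimum is at the kink where x/5 = y/1, i.e. y = (1/5)·x.
Budget: P_x·x + P_y·(1/5)·x = M, so (5·P_x + P_y)·x = 5·M.
Demand: x*(P_x,P_y,M) = 5·M/(5·P_x + P_y), y* = M/(5·P_x + P_y).
Here 5·1 + 6.4 = 11.4, giving y* = 15.7018.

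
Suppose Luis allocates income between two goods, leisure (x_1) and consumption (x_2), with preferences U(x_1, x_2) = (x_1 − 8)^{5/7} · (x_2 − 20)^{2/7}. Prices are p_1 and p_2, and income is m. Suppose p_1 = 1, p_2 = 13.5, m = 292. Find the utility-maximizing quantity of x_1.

After buying the subsistence bundle (8, 20), a share 5/7 of the remaining income goes to x_1: x_1* = 8 + 5/7·(m − 8p_1 − 20p_2)/p_1.
Discretionary income = 292 − 8·1 − 20·13.5 = 14; x_1* = 8 + 5/7·14/1 = 18.

x_1* = 18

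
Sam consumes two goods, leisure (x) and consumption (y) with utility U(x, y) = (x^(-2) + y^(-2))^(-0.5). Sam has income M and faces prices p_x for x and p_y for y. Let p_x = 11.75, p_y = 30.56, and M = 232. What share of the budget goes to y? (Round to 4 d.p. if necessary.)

MRS = MU_x/MU_y = (y/x)^(3). Set equal to p_x/p_y.
Hence y/x = (p_x/p_y)^(1/(3)), i.e. raised to the 1/3 power.
With the ratio pinned down, the budget gives x* = M/(p_x + p_y·(y/x)) and y* = (y/x)·x*.
Numerically y/x = 0.727157, so x* = 232/(11.75 + 30.56·0.727157) = 6.8292 and y* = 0.727157·6.8292 = 4.9659.
Expenditure on y: 30.56·4.9659 = 151.7573; share = 0.6541.

share on y = 0.6541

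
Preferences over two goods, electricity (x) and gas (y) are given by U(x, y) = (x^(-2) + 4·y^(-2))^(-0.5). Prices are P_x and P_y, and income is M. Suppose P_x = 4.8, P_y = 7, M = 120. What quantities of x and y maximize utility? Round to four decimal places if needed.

x* = 8.2199, y* = 11.5063

MRS = MU_x/MU_y = (1/4)·(y/x)^(3). Set equal to P_x/P_y.
Hence y/x = (4·P_x/P_y)^(1/(3)), i.e. raised to the 1/3 power.
Substitute y = (y/x)·x into the budget: x* = M/(P_x + P_y·(y/x)).
Numerically y/x = 1.399806, so x* = 120/(4.8 + 7·1.399806) = 8.2199 and y* = 1.399806·8.2199 = 11.5063.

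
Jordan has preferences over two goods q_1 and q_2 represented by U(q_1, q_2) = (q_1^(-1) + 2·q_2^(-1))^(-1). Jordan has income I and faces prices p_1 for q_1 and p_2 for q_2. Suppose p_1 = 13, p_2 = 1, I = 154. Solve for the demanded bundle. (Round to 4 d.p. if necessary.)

MU_q_1 ∝ q_1^(-2), MU_q_2 ∝ 2·q_2^(-2), so MRS = (1/2)·(q_2/q_1)^(2) = p_1/p_2.
Hence q_2/q_1 = (2·p_1/p_2)^(1/(2)), i.e. raised to the 0.5 power.
With the ratio pinned down, the budget gives q_1* = I/(p_1 + p_2·(q_2/q_1)) and q_2* = (q_2/q_1)·q_1*.
Numerically q_2/q_1 = 5.09902, so q_1* = 154/(13 + 1·5.09902) = 8.5087 and q_2* = 5.09902·8.5087 = 43.3863.

q_1* = 8.5087, q_2* = 43.3863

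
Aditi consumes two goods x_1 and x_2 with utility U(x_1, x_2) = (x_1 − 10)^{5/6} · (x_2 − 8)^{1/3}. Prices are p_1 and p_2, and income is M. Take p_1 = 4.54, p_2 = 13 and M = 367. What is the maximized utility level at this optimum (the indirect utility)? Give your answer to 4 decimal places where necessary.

V = 32.0095

Substituting into the budget: x_1* = 10 + 5/7·(M − 10·p_1 − 8·p_2)/p_1, and x_2* = 8 + 2/7·(…)/p_2.
Discretionary income = 367 − 10·4.54 − 8·13 = 217.6; x_1* = 10 + 5/7·217.6/4.54 = 44.2354; x_2* = 8 + 2/7·217.6/13 = 12.7824.
Utility at the optimum: U(44.2354, 12.7824) = 32.0095.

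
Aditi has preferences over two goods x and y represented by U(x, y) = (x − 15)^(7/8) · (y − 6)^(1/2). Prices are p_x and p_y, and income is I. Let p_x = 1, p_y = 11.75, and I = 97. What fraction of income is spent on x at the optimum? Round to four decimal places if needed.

share on x = 0.2301

MRS = (7/4)·(y−6)/(x−15). Tangency with p_x/p_y gives y−6 = (4/7)·(p_x/p_y)·(x−15).
After buying the subsistence bundle (15, 6), a share 7/11 of the remaining income goes to x: x* = 15 + 7/11·(I − 15p_x − 6p_y)/p_x.
Discretionary income = 97 − 15·1 − 6·11.75 = 11.5; x* = 15 + 7/11·11.5/1 = 22.3182; y* = 6 + 4/11·11.5/11.75 = 6.3559.
Expenditure on x: 1·22.3182 = 22.3182; share = 0.2301.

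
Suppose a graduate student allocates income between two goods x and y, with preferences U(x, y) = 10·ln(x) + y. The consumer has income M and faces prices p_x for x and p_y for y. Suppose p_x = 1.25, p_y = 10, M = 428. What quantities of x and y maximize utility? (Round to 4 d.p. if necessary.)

x* = 80, y* = 32.8

So x*(p_x,p_y) = 10·p_y/p_x, independent of income; and y* = (M − 10·p_y)/p_y.
At the given prices: x* = 10·10/1.25 = 80, and y* = 32.8.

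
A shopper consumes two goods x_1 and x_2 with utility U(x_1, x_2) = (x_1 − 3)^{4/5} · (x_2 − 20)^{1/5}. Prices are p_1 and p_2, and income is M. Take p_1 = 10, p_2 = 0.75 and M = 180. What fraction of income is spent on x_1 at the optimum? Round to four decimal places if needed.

share on x_1 = 0.7667

MRS = 4·(x_2−20)/(x_1−3). Tangency with p_1/p_2 gives x_2−20 = (1/4)·(p_1/p_2)·(x_1−3).
Substituting into the budget: x_1* = 3 + 0.8·(M − 3·p_1 − 20·p_2)/p_1, and x_2* = 20 + 0.2·(…)/p_2.
Discretionary income = 180 − 3·10 − 20·0.75 = 135; x_1* = 3 + 0.8·135/10 = 13.8; x_2* = 20 + 0.2·135/0.75 = 56.
Expenditure on x_1: 10·13.8 = 138; share = 0.7667.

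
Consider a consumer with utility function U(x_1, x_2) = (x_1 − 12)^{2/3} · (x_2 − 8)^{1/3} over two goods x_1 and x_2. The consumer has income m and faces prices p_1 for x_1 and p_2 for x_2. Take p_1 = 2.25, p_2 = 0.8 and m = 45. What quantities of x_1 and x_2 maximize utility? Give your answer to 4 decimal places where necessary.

x_1* = 15.437, x_2* = 12.8333

MRS = 2·(x_2−8)/(x_1−12). Tangency with p_1/p_2 gives x_2−8 = (1/2)·(p_1/p_2)·(x_1−12).
After buying the subsistence bundle (12, 8), a share 2/3 of the remaining income goes to x_1: x_1* = 12 + 2/3·(m − 12p_1 − 8p_2)/p_1.
Discretionary income = 45 − 12·2.25 − 8·0.8 = 11.6; x_1* = 12 + 2/3·11.6/2.25 = 15.437; x_2* = 8 + 1/3·11.6/0.8 = 12.8333.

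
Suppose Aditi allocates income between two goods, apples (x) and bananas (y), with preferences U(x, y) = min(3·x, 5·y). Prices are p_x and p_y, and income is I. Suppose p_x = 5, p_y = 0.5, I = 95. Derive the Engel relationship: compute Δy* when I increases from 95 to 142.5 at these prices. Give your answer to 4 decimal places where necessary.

Δy* = 5.3774

Leontief preferences: the optimum is at the kink where x/5 = y/3, i.e. y = (3/5)·x.
Budget: p_x·x + p_y·(3/5)·x = I, so (5·p_x + 3·p_y)·x = 5·I.
Demand: x*(p_x,p_y,I) = 5·I/(5·p_x + 3·p_y), y* = 3·I/(5·p_x + 3·p_y).
Here 5·5 + 3·0.5 = 26.5, giving y* = 10.7547.
At I' = 142.5: y* = 16.1321. Change: 16.1321 − 10.7547 = 5.3774.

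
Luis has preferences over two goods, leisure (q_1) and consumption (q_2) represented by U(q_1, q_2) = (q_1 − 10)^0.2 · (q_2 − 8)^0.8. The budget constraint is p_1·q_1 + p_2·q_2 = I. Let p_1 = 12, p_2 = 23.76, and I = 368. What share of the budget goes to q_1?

This is Cobb-Douglas in (q_1−10, q_2−8): tangency gives 0.2·p_2·(q_2−8) = 0.8·p_1·(q_1−10).
Substituting into the budget: q_1* = 10 + 0.2·(I − 10·p_1 − 8·p_2)/p_1, and q_2* = 8 + 0.8·(…)/p_2.
Discretionary income = 368 − 10·12 − 8·23.76 = 57.92; q_1* = 10 + 0.2·57.92/12 = 10.9653; q_2* = 8 + 0.8·57.92/23.76 = 9.9502.
Expenditure on q_1: 12·10.9653 = 131.584; share = 0.3576.

share on q_1 = 0.3576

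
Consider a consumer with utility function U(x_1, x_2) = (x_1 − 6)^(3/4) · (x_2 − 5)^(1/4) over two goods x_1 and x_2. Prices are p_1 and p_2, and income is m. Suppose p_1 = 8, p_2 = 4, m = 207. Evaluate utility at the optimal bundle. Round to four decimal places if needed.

V = 11.7751

MRS = 3·(x_2−5)/(x_1−6). Tangency with p_1/p_2 gives x_2−5 = (1/3)·(p_1/p_2)·(x_1−6).
Substituting into the budget: x_1* = 6 + 0.75·(m − 6·p_1 − 5·p_2)/p_1, and x_2* = 5 + 0.25·(…)/p_2.
Discretionary income = 207 − 6·8 − 5·4 = 139; x_1* = 6 + 0.75·139/8 = 19.0312; x_2* = 5 + 0.25·139/4 = 13.6875.
Utility at the optimum: U(19.0312, 13.6875) = 11.7751.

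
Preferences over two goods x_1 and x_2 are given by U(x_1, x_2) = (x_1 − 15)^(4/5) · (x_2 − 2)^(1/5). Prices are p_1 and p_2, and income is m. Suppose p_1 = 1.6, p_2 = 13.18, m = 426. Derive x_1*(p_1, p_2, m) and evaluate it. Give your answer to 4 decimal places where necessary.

This is Cobb-Douglas in (x_1−15, x_2−2): tangency gives 0.8·p_2·(x_2−2) = 0.2·p_1·(x_1−15).
Substituting into the budget: x_1* = 15 + 0.8·(m − 15·p_1 − 2·p_2)/p_1, and x_2* = 2 + 0.2·(…)/p_2.
Discretionary income = 426 − 15·1.6 − 2·13.18 = 375.64; x_1* = 15 + 0.8·375.64/1.6 = 202.82.

x_1* = 202.82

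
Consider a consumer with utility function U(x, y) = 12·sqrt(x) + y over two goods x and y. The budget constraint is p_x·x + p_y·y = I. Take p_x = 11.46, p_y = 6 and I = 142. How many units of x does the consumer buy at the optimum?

MU_x = 6/√x, MU_y = 1. Tangency: 6/√x = p_x/p_y.
Thus x* = (6·p_y/p_x)² — independent of I — with the rest of income spent on y.
Plugging in: x* = (6·6/11.46)² = 9.8682.

x* = 9.8682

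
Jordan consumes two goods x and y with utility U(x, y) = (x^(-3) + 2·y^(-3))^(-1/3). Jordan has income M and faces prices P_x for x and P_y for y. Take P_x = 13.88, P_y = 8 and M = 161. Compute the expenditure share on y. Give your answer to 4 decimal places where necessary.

share on y = 0.4403

MRS = MU_x/MU_y = (1/2)·(y/x)^(4). Set equal to P_x/P_y.
Hence y/x = (2·P_x/P_y)^(1/(4)), i.e. raised to the 0.25 power.
Substitute y = (y/x)·x into the budget: x* = M/(P_x + P_y·(y/x)).
Numerically y/x = 1.364842, so x* = 161/(13.88 + 8·1.364842) = 6.4923 and y* = 1.364842·6.4923 = 8.8609.
Expenditure on y: 8·8.8609 = 70.8873; share = 0.4403.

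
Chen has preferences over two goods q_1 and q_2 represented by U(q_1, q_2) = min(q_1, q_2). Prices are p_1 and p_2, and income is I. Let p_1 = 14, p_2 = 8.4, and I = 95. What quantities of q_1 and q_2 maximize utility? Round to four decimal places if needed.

Here 14 + 8.4 = 22.4, giving q_1* = 4.2411 and q_2* = 4.2411.

q_1* = 4.2411, q_2* = 4.2411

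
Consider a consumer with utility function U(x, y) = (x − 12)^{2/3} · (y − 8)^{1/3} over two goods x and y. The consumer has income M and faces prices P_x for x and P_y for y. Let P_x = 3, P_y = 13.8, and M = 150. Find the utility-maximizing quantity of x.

Substituting into the budget: x* = 12 + 2/3·(M − 12·P_x − 8·P_y)/P_x, and y* = 8 + 1/3·(…)/P_y.
Discretionary income = 150 − 12·3 − 8·13.8 = 3.6; x* = 12 + 2/3·3.6/3 = 12.8.

x* = 12.8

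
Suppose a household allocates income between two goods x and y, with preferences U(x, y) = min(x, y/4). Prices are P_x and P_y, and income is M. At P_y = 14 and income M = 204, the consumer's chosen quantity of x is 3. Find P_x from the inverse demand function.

P_x = 12

Leontief preferences: the optimum is at the kink where x/1 = y/4, i.e. y = 4·x.
Budget: P_x·x + P_y·4·x = M, so (P_x + 4·P_y)·x = M.
Demand: x*(P_x,P_y,M) = M/(P_x + 4·P_y), y* = 4·M/(P_x + 4·P_y).
Set x* = 3 in the demand function and solve for P_x: P_x = 12.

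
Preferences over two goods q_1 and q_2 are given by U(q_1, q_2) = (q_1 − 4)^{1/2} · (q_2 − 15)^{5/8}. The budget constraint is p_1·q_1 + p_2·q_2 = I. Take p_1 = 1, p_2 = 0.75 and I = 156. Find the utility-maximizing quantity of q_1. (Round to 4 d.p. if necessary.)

MRS = (4/5)·(q_2−15)/(q_1−4). Tangency with p_1/p_2 gives q_2−15 = (5/4)·(p_1/p_2)·(q_1−4).
After buying the subsistence bundle (4, 15), a share 4/9 of the remaining income goes to q_1: q_1* = 4 + 4/9·(I − 4p_1 − 15p_2)/p_1.
Discretionary income = 156 − 4·1 − 15·0.75 = 140.75; q_1* = 4 + 4/9·140.75/1 = 66.5556.

q_1* = 66.5556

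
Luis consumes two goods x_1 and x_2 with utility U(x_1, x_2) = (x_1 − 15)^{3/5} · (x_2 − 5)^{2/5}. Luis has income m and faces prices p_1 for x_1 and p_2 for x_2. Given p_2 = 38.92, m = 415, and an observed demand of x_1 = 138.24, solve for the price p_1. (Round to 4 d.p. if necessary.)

MRS = (3/2)·(x_2−5)/(x_1−15). Tangency with p_1/p_2 gives x_2−5 = (2/3)·(p_1/p_2)·(x_1−15).
Substituting into the budget: x_1* = 15 + 0.6·(m − 15·p_1 − 5·p_2)/p_1, and x_2* = 5 + 0.4·(…)/p_2.
Set x_1* = 138.24 in the demand function and solve for p_1: p_1 = 1.

p_1 = 1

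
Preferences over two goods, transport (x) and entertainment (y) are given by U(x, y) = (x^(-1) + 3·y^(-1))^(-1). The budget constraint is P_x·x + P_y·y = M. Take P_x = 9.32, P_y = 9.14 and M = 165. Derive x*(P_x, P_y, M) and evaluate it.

x* = 6.5202

From the CES first-order condition, (1/3)·(y/x)^(2) = P_x/P_y.
Hence y/x = (3·P_x/P_y)^(1/(2)), i.e. raised to the 0.5 power.
With the ratio pinned down, the budget gives x* = M/(P_x + P_y·(y/x)) and y* = (y/x)·x*.
Numerically y/x = 1.749023, so x* = 165/(9.32 + 9.14·1.749023) = 6.5202.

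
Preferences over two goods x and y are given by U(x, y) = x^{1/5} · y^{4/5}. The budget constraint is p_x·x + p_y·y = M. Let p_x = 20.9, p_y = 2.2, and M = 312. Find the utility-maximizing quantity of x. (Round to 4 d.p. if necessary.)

x* = 2.9856

MU_x/MU_y = (0.2·y)/(0.8·x); tangency sets this equal to p_x/p_y.
So 0.2·p_y·y = 0.8·p_x·x; combined with the budget, a share 0.2 of income goes to x.
Demand: x*(p_x,p_y,M) = 0.2·M/p_x and y* = 0.8·M/p_y.
At p_x=20.9, p_y=2.2, M=312: x* = 0.2·312/20.9 = 2.9856.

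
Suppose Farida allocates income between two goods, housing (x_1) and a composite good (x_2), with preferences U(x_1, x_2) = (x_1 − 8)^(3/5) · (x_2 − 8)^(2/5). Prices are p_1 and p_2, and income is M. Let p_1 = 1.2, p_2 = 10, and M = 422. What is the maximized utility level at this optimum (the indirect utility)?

V = 60.5156

MRS = (3/2)·(x_2−8)/(x_1−8). Tangency with p_1/p_2 gives x_2−8 = (2/3)·(p_1/p_2)·(x_1−8).
Substituting into the budget: x_1* = 8 + 0.6·(M − 8·p_1 − 8·p_2)/p_1, and x_2* = 8 + 0.4·(…)/p_2.
Discretionary income = 422 − 8·1.2 − 8·10 = 332.4; x_1* = 8 + 0.6·332.4/1.2 = 174.2; x_2* = 8 + 0.4·332.4/10 = 21.296.
Utility at the optimum: U(174.2, 21.296) = 60.5156.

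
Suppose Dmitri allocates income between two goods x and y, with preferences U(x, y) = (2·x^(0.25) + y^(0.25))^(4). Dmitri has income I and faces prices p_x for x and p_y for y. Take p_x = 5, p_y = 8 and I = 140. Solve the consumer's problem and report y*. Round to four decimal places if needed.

y* = 4.4335

From the CES first-order condition, 2·(y/x)^(0.75) = p_x/p_y.
Hence y/x = ((1/2)·p_x/p_y)^(1/(0.75)), i.e. raised to the 4/3 power.
Substitute y = (y/x)·x into the budget: x* = I/(p_x + p_y·(y/x)).
Numerically y/x = 0.212064, so x* = 140/(5 + 8·0.212064) = 20.9064 and y* = 0.212064·20.9064 = 4.4335.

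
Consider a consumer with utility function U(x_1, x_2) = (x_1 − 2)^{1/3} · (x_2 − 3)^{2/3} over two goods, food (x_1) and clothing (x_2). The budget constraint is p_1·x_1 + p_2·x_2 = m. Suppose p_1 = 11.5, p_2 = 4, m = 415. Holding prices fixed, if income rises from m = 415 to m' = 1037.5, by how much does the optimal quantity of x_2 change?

This is Cobb-Douglas in (x_1−2, x_2−3): tangency gives 1/3·p_2·(x_2−3) = 2/3·p_1·(x_1−2).
After buying the subsistence bundle (2, 3), a share 1/3 of the remaining income goes to x_1: x_1* = 2 + 1/3·(m − 2p_1 − 3p_2)/p_1.
Discretionary income = 415 − 2·11.5 − 3·4 = 380; x_2* = 3 + 2/3·380/4 = 66.3333.
At m' = 1037.5: x_2* = 170.0833. Change: 170.0833 − 66.3333 = 103.75.

Δx_2* = 103.75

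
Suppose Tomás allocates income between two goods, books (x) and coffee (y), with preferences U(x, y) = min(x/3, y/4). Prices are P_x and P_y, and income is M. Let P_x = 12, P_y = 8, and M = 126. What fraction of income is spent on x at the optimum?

Leontief preferences: the optimum is at the kink where x/3 = y/4, i.e. y = (4/3)·x.
Budget: P_x·x + P_y·(4/3)·x = M, so (3·P_x + 4·P_y)·x = 3·M.
Demand: x*(P_x,P_y,M) = 3·M/(3·P_x + 4·P_y), y* = 4·M/(3·P_x + 4·P_y).
Here 3·12 + 4·8 = 68, giving x* = 5.5588 and y* = 7.4118.
Expenditure on x: 12·5.5588 = 66.7059; share = 0.5294.

share on x = 0.5294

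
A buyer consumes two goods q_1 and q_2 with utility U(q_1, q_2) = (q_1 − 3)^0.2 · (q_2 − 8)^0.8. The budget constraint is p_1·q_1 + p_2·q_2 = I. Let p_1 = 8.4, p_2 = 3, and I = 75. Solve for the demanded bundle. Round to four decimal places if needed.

Let q_1' = q_1−3, q_2' = q_2−8. MRS = (1/4)·q_2'/q_1' = p_1/p_2.
After buying the subsistence bundle (3, 8), a share 0.2 of the remaining income goes to q_1: q_1* = 3 + 0.2·(I − 3p_1 − 8p_2)/p_1.
Discretionary income = 75 − 3·8.4 − 8·3 = 25.8; q_1* = 3 + 0.2·25.8/8.4 = 3.6143; q_2* = 8 + 0.8·25.8/3 = 14.88.

q_1* = 3.6143, q_2* = 14.88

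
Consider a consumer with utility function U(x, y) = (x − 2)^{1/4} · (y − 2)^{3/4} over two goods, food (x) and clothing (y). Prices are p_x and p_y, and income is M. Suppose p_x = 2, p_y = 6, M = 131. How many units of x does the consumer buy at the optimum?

x* = 16.375

MRS = (1/3)·(y−2)/(x−2). Tangency with p_x/p_y gives y−2 = 3·(p_x/p_y)·(x−2).
After buying the subsistence bundle (2, 2), a share 0.25 of the remaining income goes to x: x* = 2 + 0.25·(M − 2p_x − 2p_y)/p_x.
Discretionary income = 131 − 2·2 − 2·6 = 115; x* = 2 + 0.25·115/2 = 16.375.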